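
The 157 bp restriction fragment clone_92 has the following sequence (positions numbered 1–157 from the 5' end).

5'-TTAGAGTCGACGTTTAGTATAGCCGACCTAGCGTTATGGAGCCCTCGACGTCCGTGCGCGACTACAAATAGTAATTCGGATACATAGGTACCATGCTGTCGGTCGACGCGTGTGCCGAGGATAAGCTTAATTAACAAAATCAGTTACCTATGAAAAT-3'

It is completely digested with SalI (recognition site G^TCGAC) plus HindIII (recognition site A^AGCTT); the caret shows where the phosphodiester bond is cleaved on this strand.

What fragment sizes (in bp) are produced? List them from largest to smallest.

96, 34, 21, 6 bp

SalI sites (GTCGAC) start at positions 6, 102.
SalI cuts after the first base of each site, so after positions 6, 102.
The HindIII site (AAGCTT) starts at position 123.
HindIII cuts after the first base of each site, so after position 123.
Combined cut positions: 6, 102, 123.
Linear molecule, 3 cuts → 4 fragments:
  1–6 → 6 bp
  7–102 → 96 bp
  103–123 → 21 bp
  124–157 → 34 bp
Sorted largest to smallest: 96, 34, 21, 6 bp.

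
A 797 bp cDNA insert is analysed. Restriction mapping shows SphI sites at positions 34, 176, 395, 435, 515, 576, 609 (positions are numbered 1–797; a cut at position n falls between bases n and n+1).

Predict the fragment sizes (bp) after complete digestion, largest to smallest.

Linear molecule, 7 cuts → 8 fragments:
  34 − 0 = 34 bp
  176 − 34 = 142 bp
  395 − 176 = 219 bp
  435 − 395 = 40 bp
  515 − 435 = 80 bp
  576 − 515 = 61 bp
  609 − 576 = 33 bp
  797 − 609 = 188 bp
Sorted largest to smallest: 219, 188, 142, 80, 61, 40, 34, 33 bp.

219, 188, 142, 80, 61, 40, 34, 33 bp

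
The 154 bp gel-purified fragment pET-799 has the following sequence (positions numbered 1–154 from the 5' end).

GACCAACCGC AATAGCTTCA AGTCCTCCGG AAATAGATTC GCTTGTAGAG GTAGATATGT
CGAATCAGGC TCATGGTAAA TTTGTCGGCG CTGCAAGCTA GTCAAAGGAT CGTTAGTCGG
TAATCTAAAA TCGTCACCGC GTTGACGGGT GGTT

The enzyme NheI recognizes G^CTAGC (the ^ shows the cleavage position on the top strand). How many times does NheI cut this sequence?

0

No occurrence of GCTAGC is present in the sequence.
NheI does not cut: 0 sites.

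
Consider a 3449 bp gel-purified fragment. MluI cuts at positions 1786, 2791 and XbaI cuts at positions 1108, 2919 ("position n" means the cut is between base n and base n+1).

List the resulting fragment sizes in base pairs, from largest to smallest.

Combined cut positions (sorted): 1108, 1786, 2791, 2919.
Linear molecule, 4 cuts → 5 fragments:
  1108 − 0 = 1108 bp
  1786 − 1108 = 678 bp
  2791 − 1786 = 1005 bp
  2919 − 2791 = 128 bp
  3449 − 2919 = 530 bp
Sorted largest to smallest: 1108, 1005, 678, 530, 128 bp.

1108, 1005, 678, 530, 128 bp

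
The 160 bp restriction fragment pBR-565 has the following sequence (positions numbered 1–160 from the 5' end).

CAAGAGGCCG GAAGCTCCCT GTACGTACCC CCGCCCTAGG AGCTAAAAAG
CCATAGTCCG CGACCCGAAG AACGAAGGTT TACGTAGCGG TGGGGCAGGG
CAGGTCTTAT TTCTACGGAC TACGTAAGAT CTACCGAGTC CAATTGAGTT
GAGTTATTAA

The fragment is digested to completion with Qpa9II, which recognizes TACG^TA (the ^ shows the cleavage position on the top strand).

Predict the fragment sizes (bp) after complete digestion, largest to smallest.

59, 40, 36, 25 bp

Qpa9II sites (TACGTA) start at positions 22, 81, 121.
Qpa9II cuts after base 4 of each site, so after positions 25, 84, 124.
Linear molecule, 3 cuts → 4 fragments:
  1–25 → 25 bp
  26–84 → 59 bp
  85–124 → 40 bp
  125–160 → 36 bp
Sorted largest to smallest: 59, 40, 36, 25 bp.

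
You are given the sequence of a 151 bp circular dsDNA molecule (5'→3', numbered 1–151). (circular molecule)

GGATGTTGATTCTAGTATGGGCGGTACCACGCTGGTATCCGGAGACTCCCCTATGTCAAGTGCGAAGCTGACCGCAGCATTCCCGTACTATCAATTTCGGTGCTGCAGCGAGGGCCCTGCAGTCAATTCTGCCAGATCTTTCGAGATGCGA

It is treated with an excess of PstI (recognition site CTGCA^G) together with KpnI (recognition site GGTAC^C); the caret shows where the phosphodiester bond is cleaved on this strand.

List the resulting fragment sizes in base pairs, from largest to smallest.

80, 57, 14 bp

PstI sites (CTGCAG) start at positions 103, 117.
PstI cuts after base 5 of each site (before the last base), so after positions 107, 121.
The KpnI site (GGTACC) starts at position 23.
KpnI cuts after base 5 of each site (before the last base), so after position 27.
Combined cut positions: 27, 107, 121.
Circular molecule, 3 cuts → 3 fragments:
  28–107 → 80 bp
  108–121 → 14 bp
  122–151 then 1–27 → 30 + 27 = 57 bp
Sorted largest to smallest: 80, 57, 14 bp.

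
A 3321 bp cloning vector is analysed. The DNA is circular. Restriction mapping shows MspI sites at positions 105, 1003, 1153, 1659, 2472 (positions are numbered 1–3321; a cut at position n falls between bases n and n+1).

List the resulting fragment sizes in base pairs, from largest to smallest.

954, 898, 813, 506, 150 bp

Circular molecule, 5 cuts → 5 fragments:
  1003 − 105 = 898 bp
  1153 − 1003 = 150 bp
  1659 − 1153 = 506 bp
  2472 − 1659 = 813 bp
  wrap: 3321 − 2472 + 105 = 954 bp
Sorted largest to smallest: 954, 898, 813, 506, 150 bp.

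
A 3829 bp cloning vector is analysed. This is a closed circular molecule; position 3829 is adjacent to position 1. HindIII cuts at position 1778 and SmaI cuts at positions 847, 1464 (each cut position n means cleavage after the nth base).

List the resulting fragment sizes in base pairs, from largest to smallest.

Combined cut positions (sorted): 847, 1464, 1778.
Circular molecule, 3 cuts → 3 fragments:
  1464 − 847 = 617 bp
  1778 − 1464 = 314 bp
  wrap: 3829 − 1778 + 847 = 2898 bp
Sorted largest to smallest: 2898, 617, 314 bp.

2898, 617, 314 bp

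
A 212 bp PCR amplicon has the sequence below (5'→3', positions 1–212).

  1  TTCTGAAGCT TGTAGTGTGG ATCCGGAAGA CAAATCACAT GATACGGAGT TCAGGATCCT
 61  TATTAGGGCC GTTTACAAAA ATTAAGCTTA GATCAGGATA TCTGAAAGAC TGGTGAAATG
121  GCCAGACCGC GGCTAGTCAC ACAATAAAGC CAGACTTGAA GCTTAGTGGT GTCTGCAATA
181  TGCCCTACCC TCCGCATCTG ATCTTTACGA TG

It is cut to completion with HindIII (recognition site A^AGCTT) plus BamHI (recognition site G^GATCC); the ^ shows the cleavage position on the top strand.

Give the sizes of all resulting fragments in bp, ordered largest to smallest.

75, 53, 35, 30, 13, 6 bp

HindIII sites (AAGCTT) start at positions 6, 84, 159.
HindIII cuts after the first base of each site, so after positions 6, 84, 159.
BamHI sites (GGATCC) start at positions 19, 54.
BamHI cuts after the first base of each site, so after positions 19, 54.
Combined cut positions: 6, 19, 54, 84, 159.
Linear molecule, 5 cuts → 6 fragments:
  1–6 → 6 bp
  7–19 → 13 bp
  20–54 → 35 bp
  55–84 → 30 bp
  85–159 → 75 bp
  160–212 → 53 bp
Sorted largest to smallest: 75, 53, 35, 30, 13, 6 bp.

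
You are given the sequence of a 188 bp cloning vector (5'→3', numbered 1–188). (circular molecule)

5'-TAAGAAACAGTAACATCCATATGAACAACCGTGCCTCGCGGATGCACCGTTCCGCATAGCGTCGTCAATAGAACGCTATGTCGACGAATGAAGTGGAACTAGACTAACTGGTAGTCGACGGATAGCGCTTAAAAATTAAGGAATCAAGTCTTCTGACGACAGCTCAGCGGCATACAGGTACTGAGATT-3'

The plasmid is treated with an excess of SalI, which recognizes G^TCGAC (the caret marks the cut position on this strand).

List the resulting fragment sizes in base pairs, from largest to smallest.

154, 34 bp

SalI sites (GTCGAC) start at positions 80, 114.
SalI cuts after the first base of each site, so after positions 80, 114.
Circular molecule, 2 cuts → 2 fragments:
  81–114 → 34 bp
  115–188 then 1–80 → 74 + 80 = 154 bp
Sorted largest to smallest: 154, 34 bp.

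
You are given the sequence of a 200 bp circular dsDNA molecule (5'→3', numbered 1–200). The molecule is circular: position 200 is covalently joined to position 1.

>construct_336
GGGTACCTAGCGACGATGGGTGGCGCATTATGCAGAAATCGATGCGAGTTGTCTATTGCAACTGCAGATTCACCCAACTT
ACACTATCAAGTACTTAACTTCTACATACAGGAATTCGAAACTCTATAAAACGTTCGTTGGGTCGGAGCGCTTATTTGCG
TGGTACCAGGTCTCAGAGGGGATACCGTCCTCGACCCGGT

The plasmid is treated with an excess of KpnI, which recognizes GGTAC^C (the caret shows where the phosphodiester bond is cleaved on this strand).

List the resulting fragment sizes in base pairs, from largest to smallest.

KpnI sites (GGTACC) start at positions 2, 162.
KpnI cuts after base 5 of each site (before the last base), so after positions 6, 166.
Circular molecule, 2 cuts → 2 fragments:
  7–166 → 160 bp
  167–200 then 1–6 → 34 + 6 = 40 bp
Sorted largest to smallest: 160, 40 bp.

160, 40 bp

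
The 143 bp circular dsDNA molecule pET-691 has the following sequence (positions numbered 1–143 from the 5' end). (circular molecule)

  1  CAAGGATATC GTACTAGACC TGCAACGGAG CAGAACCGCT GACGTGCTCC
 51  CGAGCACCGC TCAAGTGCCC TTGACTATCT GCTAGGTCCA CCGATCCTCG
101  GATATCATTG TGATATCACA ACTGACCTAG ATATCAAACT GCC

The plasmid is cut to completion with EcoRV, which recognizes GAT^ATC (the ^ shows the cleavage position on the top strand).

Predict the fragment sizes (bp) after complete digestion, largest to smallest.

EcoRV sites (GATATC) start at positions 5, 101, 112, 130.
EcoRV cuts after base 3 of each site, so after positions 7, 103, 114, 132.
Circular molecule, 4 cuts → 4 fragments:
  8–103 → 96 bp
  104–114 → 11 bp
  115–132 → 18 bp
  133–143 then 1–7 → 11 + 7 = 18 bp
Sorted largest to smallest: 96, 18, 18, 11 bp.

96, 18, 18, 11 bp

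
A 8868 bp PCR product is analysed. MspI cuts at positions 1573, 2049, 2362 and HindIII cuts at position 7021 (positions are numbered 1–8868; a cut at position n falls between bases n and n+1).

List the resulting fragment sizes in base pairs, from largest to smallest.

4659, 1847, 1573, 476, 313 bp

Combined cut positions (sorted): 1573, 2049, 2362, 7021.
Linear molecule, 4 cuts → 5 fragments:
  1573 − 0 = 1573 bp
  2049 − 1573 = 476 bp
  2362 − 2049 = 313 bp
  7021 − 2362 = 4659 bp
  8868 − 7021 = 1847 bp
Sorted largest to smallest: 4659, 1847, 1573, 476, 313 bp.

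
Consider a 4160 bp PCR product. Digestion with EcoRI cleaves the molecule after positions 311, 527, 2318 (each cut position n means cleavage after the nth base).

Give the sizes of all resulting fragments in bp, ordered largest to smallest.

1842, 1791, 311, 216 bp

Linear molecule, 3 cuts → 4 fragments:
  311 − 0 = 311 bp
  527 − 311 = 216 bp
  2318 − 527 = 1791 bp
  4160 − 2318 = 1842 bp
Sorted largest to smallest: 1842, 1791, 311, 216 bp.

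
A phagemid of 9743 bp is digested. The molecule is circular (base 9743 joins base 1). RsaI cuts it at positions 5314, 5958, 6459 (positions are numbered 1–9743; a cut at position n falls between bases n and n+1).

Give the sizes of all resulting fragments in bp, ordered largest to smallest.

Circular molecule, 3 cuts → 3 fragments:
  5958 − 5314 = 644 bp
  6459 − 5958 = 501 bp
  wrap: 9743 − 6459 + 5314 = 8598 bp
Sorted largest to smallest: 8598, 644, 501 bp.

8598, 644, 501 bp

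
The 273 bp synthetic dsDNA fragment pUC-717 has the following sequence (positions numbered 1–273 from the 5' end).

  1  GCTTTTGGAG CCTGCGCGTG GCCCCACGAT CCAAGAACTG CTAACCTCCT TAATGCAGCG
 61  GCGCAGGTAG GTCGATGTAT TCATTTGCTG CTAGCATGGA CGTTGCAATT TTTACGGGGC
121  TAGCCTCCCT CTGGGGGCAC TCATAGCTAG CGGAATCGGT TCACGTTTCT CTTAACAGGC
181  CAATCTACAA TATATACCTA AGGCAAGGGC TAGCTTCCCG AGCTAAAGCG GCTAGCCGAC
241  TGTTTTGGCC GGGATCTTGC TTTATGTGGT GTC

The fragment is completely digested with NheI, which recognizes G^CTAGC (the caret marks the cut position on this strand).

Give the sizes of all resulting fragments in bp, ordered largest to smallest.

NheI sites (GCTAGC) start at positions 90, 119, 146, 209, 231.
NheI cuts after the first base of each site, so after positions 90, 119, 146, 209, 231.
Linear molecule, 5 cuts → 6 fragments:
  1–90 → 90 bp
  91–119 → 29 bp
  120–146 → 27 bp
  147–209 → 63 bp
  210–231 → 22 bp
  232–273 → 42 bp
Sorted largest to smallest: 90, 63, 42, 29, 27, 22 bp.

90, 63, 42, 29, 27, 22 bp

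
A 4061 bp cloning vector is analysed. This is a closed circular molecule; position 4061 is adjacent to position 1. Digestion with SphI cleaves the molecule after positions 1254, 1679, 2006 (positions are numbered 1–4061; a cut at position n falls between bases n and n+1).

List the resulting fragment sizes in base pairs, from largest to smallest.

3309, 425, 327 bp

Circular molecule, 3 cuts → 3 fragments:
  1679 − 1254 = 425 bp
  2006 − 1679 = 327 bp
  wrap: 4061 − 2006 + 1254 = 3309 bp
Sorted largest to smallest: 3309, 425, 327 bp.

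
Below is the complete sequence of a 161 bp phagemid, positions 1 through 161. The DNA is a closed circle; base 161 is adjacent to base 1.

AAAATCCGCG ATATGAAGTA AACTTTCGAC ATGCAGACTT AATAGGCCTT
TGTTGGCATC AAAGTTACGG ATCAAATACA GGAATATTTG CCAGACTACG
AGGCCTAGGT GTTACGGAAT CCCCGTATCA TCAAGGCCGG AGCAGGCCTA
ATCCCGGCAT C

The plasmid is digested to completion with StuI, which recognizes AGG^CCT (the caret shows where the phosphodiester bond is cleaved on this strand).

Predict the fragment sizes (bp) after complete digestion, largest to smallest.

61, 57, 43 bp

StuI sites (AGGCCT) start at positions 44, 101, 144.
StuI cuts after base 3 of each site, so after positions 46, 103, 146.
Circular molecule, 3 cuts → 3 fragments:
  47–103 → 57 bp
  104–146 → 43 bp
  147–161 then 1–46 → 15 + 46 = 61 bp
Sorted largest to smallest: 61, 57, 43 bp.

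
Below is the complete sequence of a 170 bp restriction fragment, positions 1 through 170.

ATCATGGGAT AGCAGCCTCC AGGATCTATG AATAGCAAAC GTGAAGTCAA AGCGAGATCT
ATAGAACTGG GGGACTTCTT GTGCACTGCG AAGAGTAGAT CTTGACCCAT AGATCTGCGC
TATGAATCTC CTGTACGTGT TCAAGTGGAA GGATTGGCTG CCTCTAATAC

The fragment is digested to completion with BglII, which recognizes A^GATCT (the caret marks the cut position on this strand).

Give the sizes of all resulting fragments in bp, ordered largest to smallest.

BglII sites (AGATCT) start at positions 55, 97, 111.
BglII cuts after the first base of each site, so after positions 55, 97, 111.
Linear molecule, 3 cuts → 4 fragments:
  1–55 → 55 bp
  56–97 → 42 bp
  98–111 → 14 bp
  112–170 → 59 bp
Sorted largest to smallest: 59, 55, 42, 14 bp.

59, 55, 42, 14 bp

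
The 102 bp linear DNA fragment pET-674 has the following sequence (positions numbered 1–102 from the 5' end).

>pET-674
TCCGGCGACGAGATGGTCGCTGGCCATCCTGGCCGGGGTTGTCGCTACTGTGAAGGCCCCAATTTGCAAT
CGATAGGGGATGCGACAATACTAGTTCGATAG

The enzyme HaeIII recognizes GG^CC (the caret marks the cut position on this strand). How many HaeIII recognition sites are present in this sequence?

GGCC occurs starting at positions 22, 31, 55.
HaeIII cuts at 3 sites.

3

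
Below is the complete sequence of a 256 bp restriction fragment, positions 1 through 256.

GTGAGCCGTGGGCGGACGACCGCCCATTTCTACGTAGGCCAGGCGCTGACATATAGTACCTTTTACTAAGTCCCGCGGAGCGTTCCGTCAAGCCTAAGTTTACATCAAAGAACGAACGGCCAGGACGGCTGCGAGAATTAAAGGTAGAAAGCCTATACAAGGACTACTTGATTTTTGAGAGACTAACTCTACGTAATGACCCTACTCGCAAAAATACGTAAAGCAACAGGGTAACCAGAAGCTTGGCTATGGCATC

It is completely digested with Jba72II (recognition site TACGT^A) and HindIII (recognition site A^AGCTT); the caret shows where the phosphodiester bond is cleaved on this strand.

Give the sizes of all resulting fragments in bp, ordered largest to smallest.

Jba72II sites (TACGTA) start at positions 31, 190, 215.
Jba72II cuts after base 5 of each site (before the last base), so after positions 35, 194, 219.
The HindIII site (AAGCTT) starts at position 239.
HindIII cuts after the first base of each site, so after position 239.
Combined cut positions: 35, 194, 219, 239.
Linear molecule, 4 cuts → 5 fragments:
  1–35 → 35 bp
  36–194 → 159 bp
  195–219 → 25 bp
  220–239 → 20 bp
  240–256 → 17 bp
Sorted largest to smallest: 159, 35, 25, 20, 17 bp.

159, 35, 25, 20, 17 bp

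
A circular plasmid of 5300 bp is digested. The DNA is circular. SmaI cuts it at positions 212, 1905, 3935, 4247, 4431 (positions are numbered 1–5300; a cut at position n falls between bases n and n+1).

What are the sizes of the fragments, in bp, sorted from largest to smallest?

Circular molecule, 5 cuts → 5 fragments:
  1905 − 212 = 1693 bp
  3935 − 1905 = 2030 bp
  4247 − 3935 = 312 bp
  4431 − 4247 = 184 bp
  wrap: 5300 − 4431 + 212 = 1081 bp
Sorted largest to smallest: 2030, 1693, 1081, 312, 184 bp.

2030, 1693, 1081, 312, 184 bp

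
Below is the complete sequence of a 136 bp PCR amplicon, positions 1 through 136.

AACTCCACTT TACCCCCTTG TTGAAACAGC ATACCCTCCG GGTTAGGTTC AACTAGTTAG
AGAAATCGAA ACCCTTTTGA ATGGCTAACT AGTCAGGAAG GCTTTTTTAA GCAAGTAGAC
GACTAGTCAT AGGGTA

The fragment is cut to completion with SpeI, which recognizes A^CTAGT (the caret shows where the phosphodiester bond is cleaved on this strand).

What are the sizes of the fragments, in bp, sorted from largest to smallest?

52, 36, 34, 14 bp

SpeI sites (ACTAGT) start at positions 52, 88, 122.
SpeI cuts after the first base of each site, so after positions 52, 88, 122.
Linear molecule, 3 cuts → 4 fragments:
  1–52 → 52 bp
  53–88 → 36 bp
  89–122 → 34 bp
  123–136 → 14 bp
Sorted largest to smallest: 52, 36, 34, 14 bp.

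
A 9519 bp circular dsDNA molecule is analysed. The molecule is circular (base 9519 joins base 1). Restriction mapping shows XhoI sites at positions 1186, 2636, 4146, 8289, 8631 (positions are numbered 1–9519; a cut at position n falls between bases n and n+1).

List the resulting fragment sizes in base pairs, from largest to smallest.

4143, 2074, 1510, 1450, 342 bp

Circular molecule, 5 cuts → 5 fragments:
  2636 − 1186 = 1450 bp
  4146 − 2636 = 1510 bp
  8289 − 4146 = 4143 bp
  8631 − 8289 = 342 bp
  wrap: 9519 − 8631 + 1186 = 2074 bp
Sorted largest to smallest: 4143, 2074, 1510, 1450, 342 bp.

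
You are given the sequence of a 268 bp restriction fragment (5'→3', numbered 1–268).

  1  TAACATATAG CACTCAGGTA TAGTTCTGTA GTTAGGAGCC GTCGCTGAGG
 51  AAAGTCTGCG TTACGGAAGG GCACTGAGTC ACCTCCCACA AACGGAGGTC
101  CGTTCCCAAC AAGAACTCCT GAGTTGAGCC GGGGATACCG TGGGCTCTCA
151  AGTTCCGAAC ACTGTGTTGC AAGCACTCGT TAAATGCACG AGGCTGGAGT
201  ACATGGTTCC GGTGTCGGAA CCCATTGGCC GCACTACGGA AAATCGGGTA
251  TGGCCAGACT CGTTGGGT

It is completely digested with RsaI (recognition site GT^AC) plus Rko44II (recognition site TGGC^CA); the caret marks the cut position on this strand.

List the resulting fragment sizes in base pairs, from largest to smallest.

The RsaI site (GTAC) starts at position 199.
RsaI cuts after base 2 of each site, so after position 200.
The Rko44II site (TGGCCA) starts at position 251.
Rko44II cuts after base 4 of each site, so after position 254.
Combined cut positions: 200, 254.
Linear molecule, 2 cuts → 3 fragments:
  1–200 → 200 bp
  201–254 → 54 bp
  255–268 → 14 bp
Sorted largest to smallest: 200, 54, 14 bp.

200, 54, 14 bp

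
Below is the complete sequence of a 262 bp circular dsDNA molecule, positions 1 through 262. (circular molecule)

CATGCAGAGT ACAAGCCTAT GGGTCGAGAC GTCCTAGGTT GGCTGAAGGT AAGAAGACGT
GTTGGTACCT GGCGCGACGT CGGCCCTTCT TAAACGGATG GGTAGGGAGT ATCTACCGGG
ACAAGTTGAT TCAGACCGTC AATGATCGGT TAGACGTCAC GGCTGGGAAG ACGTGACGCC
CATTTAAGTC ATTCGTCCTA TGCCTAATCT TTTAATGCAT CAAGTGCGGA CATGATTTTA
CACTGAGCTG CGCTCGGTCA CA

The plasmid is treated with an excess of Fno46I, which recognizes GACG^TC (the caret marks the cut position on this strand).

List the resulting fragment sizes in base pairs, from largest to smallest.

137, 77, 48 bp

Fno46I sites (GACGTC) start at positions 28, 76, 153.
Fno46I cuts after base 4 of each site, so after positions 31, 79, 156.
Circular molecule, 3 cuts → 3 fragments:
  32–79 → 48 bp
  80–156 → 77 bp
  157–262 then 1–31 → 106 + 31 = 137 bp
Sorted largest to smallest: 137, 77, 48 bp.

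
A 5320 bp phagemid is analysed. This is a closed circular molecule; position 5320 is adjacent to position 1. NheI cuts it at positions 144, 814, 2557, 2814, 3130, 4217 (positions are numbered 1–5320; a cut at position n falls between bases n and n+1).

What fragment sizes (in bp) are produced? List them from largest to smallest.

Circular molecule, 6 cuts → 6 fragments:
  814 − 144 = 670 bp
  2557 − 814 = 1743 bp
  2814 − 2557 = 257 bp
  3130 − 2814 = 316 bp
  4217 − 3130 = 1087 bp
  wrap: 5320 − 4217 + 144 = 1247 bp
Sorted largest to smallest: 1743, 1247, 1087, 670, 316, 257 bp.

1743, 1247, 1087, 670, 316, 257 bp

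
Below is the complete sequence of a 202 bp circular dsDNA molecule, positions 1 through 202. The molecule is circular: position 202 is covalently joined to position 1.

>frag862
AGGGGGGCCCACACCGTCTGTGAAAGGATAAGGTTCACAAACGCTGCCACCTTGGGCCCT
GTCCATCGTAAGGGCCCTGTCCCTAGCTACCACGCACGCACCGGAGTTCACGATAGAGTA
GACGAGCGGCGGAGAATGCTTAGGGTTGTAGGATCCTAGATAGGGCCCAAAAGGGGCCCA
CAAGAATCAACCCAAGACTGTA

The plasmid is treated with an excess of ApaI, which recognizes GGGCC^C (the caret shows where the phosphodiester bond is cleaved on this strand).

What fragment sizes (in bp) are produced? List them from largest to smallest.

91, 49, 33, 18, 11 bp

ApaI sites (GGGCCC) start at positions 5, 54, 72, 163, 174.
ApaI cuts after base 5 of each site (before the last base), so after positions 9, 58, 76, 167, 178.
Circular molecule, 5 cuts → 5 fragments:
  10–58 → 49 bp
  59–76 → 18 bp
  77–167 → 91 bp
  168–178 → 11 bp
  179–202 then 1–9 → 24 + 9 = 33 bp
Sorted largest to smallest: 91, 49, 33, 18, 11 bp.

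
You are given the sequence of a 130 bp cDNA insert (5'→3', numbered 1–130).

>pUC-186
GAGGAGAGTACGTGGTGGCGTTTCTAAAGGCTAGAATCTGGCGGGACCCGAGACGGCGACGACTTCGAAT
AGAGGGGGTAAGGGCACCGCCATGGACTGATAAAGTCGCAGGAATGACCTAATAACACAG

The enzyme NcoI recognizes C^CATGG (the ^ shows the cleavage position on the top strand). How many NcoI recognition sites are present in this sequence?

CCATGG occurs starting at position 90.
NcoI cuts at 1 site.

1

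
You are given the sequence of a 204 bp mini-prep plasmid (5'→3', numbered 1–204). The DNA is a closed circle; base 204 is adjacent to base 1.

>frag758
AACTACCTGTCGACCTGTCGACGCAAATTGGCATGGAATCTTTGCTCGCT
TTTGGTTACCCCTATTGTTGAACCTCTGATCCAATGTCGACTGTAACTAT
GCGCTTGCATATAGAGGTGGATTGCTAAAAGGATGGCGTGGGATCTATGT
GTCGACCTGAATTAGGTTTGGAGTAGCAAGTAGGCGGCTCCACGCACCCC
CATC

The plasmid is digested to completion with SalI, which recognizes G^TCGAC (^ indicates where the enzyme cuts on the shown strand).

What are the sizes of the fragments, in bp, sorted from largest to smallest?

69, 65, 62, 8 bp

SalI sites (GTCGAC) start at positions 9, 17, 86, 151.
SalI cuts after the first base of each site, so after positions 9, 17, 86, 151.
Circular molecule, 4 cuts → 4 fragments:
  10–17 → 8 bp
  18–86 → 69 bp
  87–151 → 65 bp
  152–204 then 1–9 → 53 + 9 = 62 bp
Sorted largest to smallest: 69, 65, 62, 8 bp.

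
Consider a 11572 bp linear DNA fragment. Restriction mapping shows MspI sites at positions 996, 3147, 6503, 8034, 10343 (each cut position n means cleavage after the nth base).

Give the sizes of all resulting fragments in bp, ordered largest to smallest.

3356, 2309, 2151, 1531, 1229, 996 bp

Linear molecule, 5 cuts → 6 fragments:
  996 − 0 = 996 bp
  3147 − 996 = 2151 bp
  6503 − 3147 = 3356 bp
  8034 − 6503 = 1531 bp
  10343 − 8034 = 2309 bp
  11572 − 10343 = 1229 bp
Sorted largest to smallest: 3356, 2309, 2151, 1531, 1229, 996 bp.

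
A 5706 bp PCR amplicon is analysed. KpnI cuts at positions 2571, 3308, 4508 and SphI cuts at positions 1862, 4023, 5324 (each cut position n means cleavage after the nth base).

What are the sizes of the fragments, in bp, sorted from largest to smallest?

1862, 816, 737, 715, 709, 485, 382 bp

Combined cut positions (sorted): 1862, 2571, 3308, 4023, 4508, 5324.
Linear molecule, 6 cuts → 7 fragments:
  1862 − 0 = 1862 bp
  2571 − 1862 = 709 bp
  3308 − 2571 = 737 bp
  4023 − 3308 = 715 bp
  4508 − 4023 = 485 bp
  5324 − 4508 = 816 bp
  5706 − 5324 = 382 bp
Sorted largest to smallest: 1862, 816, 737, 715, 709, 485, 382 bp.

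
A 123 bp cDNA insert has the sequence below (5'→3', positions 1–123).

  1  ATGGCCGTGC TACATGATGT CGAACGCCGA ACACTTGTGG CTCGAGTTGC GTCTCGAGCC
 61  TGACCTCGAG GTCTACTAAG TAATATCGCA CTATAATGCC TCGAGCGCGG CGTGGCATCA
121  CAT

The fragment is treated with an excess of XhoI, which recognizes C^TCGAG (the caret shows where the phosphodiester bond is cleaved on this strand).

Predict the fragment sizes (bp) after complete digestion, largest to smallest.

41, 35, 23, 12, 12 bp

XhoI sites (CTCGAG) start at positions 41, 53, 65, 100.
XhoI cuts after the first base of each site, so after positions 41, 53, 65, 100.
Linear molecule, 4 cuts → 5 fragments:
  1–41 → 41 bp
  42–53 → 12 bp
  54–65 → 12 bp
  66–100 → 35 bp
  101–123 → 23 bp
Sorted largest to smallest: 41, 35, 23, 12, 12 bp.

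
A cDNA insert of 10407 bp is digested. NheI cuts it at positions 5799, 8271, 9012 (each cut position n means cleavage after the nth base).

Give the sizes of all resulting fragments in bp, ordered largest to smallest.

Linear molecule, 3 cuts → 4 fragments:
  5799 − 0 = 5799 bp
  8271 − 5799 = 2472 bp
  9012 − 8271 = 741 bp
  10407 − 9012 = 1395 bp
Sorted largest to smallest: 5799, 2472, 1395, 741 bp.

5799, 2472, 1395, 741 bp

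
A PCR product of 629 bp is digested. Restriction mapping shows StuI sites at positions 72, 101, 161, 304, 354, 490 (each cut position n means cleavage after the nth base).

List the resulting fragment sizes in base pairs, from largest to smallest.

Linear molecule, 6 cuts → 7 fragments:
  72 − 0 = 72 bp
  101 − 72 = 29 bp
  161 − 101 = 60 bp
  304 − 161 = 143 bp
  354 − 304 = 50 bp
  490 − 354 = 136 bp
  629 − 490 = 139 bp
Sorted largest to smallest: 143, 139, 136, 72, 60, 50, 29 bp.

143, 139, 136, 72, 60, 50, 29 bp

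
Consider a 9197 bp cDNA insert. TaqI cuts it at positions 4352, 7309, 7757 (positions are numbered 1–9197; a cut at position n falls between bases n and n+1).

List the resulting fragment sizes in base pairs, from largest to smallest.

4352, 2957, 1440, 448 bp

Linear molecule, 3 cuts → 4 fragments:
  4352 − 0 = 4352 bp
  7309 − 4352 = 2957 bp
  7757 − 7309 = 448 bp
  9197 − 7757 = 1440 bp
Sorted largest to smallest: 4352, 2957, 1440, 448 bp.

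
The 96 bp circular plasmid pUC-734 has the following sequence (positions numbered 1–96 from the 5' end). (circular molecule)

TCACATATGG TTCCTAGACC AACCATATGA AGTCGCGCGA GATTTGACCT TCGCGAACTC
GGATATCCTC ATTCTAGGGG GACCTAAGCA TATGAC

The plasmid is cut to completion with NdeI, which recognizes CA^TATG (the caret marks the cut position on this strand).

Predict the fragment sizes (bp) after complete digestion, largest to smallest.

NdeI sites (CATATG) start at positions 4, 24, 89.
NdeI cuts after base 2 of each site, so after positions 5, 25, 90.
Circular molecule, 3 cuts → 3 fragments:
  6–25 → 20 bp
  26–90 → 65 bp
  91–96 then 1–5 → 6 + 5 = 11 bp
Sorted largest to smallest: 65, 20, 11 bp.

65, 20, 11 bp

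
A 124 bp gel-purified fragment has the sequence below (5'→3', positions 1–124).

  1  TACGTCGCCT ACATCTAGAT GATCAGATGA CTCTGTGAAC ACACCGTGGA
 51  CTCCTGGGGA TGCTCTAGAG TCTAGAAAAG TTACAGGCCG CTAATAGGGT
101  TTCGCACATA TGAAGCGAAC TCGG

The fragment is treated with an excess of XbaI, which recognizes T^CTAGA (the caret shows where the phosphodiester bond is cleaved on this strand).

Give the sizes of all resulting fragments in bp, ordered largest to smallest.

XbaI sites (TCTAGA) start at positions 14, 64, 71.
XbaI cuts after the first base of each site, so after positions 14, 64, 71.
Linear molecule, 3 cuts → 4 fragments:
  1–14 → 14 bp
  15–64 → 50 bp
  65–71 → 7 bp
  72–124 → 53 bp
Sorted largest to smallest: 53, 50, 14, 7 bp.

53, 50, 14, 7 bp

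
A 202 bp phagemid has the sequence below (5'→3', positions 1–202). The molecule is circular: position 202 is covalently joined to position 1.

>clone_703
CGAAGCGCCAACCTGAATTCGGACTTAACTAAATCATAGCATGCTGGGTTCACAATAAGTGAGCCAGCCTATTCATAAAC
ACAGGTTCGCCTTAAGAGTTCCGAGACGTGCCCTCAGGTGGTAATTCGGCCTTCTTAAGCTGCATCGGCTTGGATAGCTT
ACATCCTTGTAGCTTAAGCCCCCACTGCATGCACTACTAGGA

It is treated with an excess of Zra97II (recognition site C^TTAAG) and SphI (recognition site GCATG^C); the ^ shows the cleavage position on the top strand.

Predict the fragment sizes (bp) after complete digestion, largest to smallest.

Zra97II sites (CTTAAG) start at positions 91, 134, 173.
Zra97II cuts after the first base of each site, so after positions 91, 134, 173.
SphI sites (GCATGC) start at positions 39, 187.
SphI cuts after base 5 of each site (before the last base), so after positions 43, 191.
Combined cut positions: 43, 91, 134, 173, 191.
Circular molecule, 5 cuts → 5 fragments:
  44–91 → 48 bp
  92–134 → 43 bp
  135–173 → 39 bp
  174–191 → 18 bp
  192–202 then 1–43 → 11 + 43 = 54 bp
Sorted largest to smallest: 54, 48, 43, 39, 18 bp.

54, 48, 43, 39, 18 bp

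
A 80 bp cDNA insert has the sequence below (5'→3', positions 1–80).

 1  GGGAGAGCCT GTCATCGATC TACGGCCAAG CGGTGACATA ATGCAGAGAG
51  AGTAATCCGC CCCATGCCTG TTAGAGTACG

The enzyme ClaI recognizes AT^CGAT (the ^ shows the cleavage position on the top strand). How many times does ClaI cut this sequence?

1

ATCGAT occurs starting at position 14.
ClaI cuts at 1 site.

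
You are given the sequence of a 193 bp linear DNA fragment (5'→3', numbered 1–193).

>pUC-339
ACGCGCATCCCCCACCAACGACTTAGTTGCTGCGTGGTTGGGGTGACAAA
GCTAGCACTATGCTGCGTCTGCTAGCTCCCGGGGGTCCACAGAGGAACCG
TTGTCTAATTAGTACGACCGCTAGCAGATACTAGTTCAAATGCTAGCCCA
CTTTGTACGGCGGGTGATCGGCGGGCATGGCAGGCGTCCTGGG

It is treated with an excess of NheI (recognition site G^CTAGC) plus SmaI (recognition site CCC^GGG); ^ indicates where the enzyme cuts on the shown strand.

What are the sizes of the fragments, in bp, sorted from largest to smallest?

51, 51, 40, 22, 20, 9 bp

NheI sites (GCTAGC) start at positions 51, 71, 120, 142.
NheI cuts after the first base of each site, so after positions 51, 71, 120, 142.
The SmaI site (CCCGGG) starts at position 78.
SmaI cuts after base 3 of each site, so after position 80.
Combined cut positions: 51, 71, 80, 120, 142.
Linear molecule, 5 cuts → 6 fragments:
  1–51 → 51 bp
  52–71 → 20 bp
  72–80 → 9 bp
  81–120 → 40 bp
  121–142 → 22 bp
  143–193 → 51 bp
Sorted largest to smallest: 51, 51, 40, 22, 20, 9 bp.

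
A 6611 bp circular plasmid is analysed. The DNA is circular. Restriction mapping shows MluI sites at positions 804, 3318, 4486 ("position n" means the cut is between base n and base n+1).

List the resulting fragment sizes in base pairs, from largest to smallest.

2929, 2514, 1168 bp

Circular molecule, 3 cuts → 3 fragments:
  3318 − 804 = 2514 bp
  4486 − 3318 = 1168 bp
  wrap: 6611 − 4486 + 804 = 2929 bp
Sorted largest to smallest: 2929, 2514, 1168 bp.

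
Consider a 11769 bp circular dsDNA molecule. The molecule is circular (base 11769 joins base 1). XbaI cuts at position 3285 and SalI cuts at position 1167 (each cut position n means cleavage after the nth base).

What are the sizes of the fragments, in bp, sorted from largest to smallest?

Combined cut positions (sorted): 1167, 3285.
Circular molecule, 2 cuts → 2 fragments:
  3285 − 1167 = 2118 bp
  wrap: 11769 − 3285 + 1167 = 9651 bp
Sorted largest to smallest: 9651, 2118 bp.

9651, 2118 bp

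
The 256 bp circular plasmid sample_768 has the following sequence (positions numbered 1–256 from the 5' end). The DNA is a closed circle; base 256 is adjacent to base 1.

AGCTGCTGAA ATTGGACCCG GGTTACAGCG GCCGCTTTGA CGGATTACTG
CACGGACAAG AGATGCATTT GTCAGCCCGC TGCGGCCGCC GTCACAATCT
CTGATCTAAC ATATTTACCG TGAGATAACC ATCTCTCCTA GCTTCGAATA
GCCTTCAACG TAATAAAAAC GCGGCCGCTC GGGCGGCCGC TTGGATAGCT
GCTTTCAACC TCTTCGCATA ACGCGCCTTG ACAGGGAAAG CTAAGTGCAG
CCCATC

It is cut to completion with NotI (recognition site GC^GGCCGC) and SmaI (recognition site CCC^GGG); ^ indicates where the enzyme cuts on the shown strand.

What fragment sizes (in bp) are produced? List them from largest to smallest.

91, 89, 54, 12, 10 bp

NotI sites (GCGGCCGC) start at positions 28, 82, 171, 183.
NotI cuts after base 2 of each site, so after positions 29, 83, 172, 184.
The SmaI site (CCCGGG) starts at position 17.
SmaI cuts after base 3 of each site, so after position 19.
Combined cut positions: 19, 29, 83, 172, 184.
Circular molecule, 5 cuts → 5 fragments:
  20–29 → 10 bp
  30–83 → 54 bp
  84–172 → 89 bp
  173–184 → 12 bp
  185–256 then 1–19 → 72 + 19 = 91 bp
Sorted largest to smallest: 91, 89, 54, 12, 10 bp.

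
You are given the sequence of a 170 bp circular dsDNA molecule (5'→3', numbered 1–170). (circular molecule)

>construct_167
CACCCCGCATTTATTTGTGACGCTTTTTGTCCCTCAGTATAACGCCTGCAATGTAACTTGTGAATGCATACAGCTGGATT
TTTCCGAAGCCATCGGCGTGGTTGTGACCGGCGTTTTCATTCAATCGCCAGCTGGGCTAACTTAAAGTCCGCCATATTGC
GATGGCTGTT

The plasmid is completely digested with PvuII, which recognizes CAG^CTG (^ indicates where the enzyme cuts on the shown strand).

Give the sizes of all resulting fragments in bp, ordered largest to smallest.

PvuII sites (CAGCTG) start at positions 71, 129.
PvuII cuts after base 3 of each site, so after positions 73, 131.
Circular molecule, 2 cuts → 2 fragments:
  74–131 → 58 bp
  132–170 then 1–73 → 39 + 73 = 112 bp
Sorted largest to smallest: 112, 58 bp.

112, 58 bp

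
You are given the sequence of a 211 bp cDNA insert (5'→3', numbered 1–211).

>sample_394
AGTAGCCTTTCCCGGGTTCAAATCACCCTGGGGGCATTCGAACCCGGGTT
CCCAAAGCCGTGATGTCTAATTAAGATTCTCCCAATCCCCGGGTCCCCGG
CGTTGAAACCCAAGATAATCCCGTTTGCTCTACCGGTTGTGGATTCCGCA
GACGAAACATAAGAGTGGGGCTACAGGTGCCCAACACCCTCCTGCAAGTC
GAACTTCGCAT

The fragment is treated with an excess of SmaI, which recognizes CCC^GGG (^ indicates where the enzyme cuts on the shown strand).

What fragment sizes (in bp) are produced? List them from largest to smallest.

121, 45, 32, 13 bp

SmaI sites (CCCGGG) start at positions 11, 43, 88.
SmaI cuts after base 3 of each site, so after positions 13, 45, 90.
Linear molecule, 3 cuts → 4 fragments:
  1–13 → 13 bp
  14–45 → 32 bp
  46–90 → 45 bp
  91–211 → 121 bp
Sorted largest to smallest: 121, 45, 32, 13 bp.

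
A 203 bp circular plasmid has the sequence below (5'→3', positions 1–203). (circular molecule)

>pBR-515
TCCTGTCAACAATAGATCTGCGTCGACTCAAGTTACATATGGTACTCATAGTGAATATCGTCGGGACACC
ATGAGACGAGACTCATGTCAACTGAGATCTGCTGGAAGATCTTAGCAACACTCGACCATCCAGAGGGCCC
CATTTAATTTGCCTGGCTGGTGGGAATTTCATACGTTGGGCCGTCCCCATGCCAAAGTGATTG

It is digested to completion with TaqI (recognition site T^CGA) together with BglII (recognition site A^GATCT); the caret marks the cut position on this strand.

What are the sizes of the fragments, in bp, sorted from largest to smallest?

TaqI sites (TCGA) start at positions 23, 122.
TaqI cuts after the first base of each site, so after positions 23, 122.
BglII sites (AGATCT) start at positions 14, 95, 107.
BglII cuts after the first base of each site, so after positions 14, 95, 107.
Combined cut positions: 14, 23, 95, 107, 122.
Circular molecule, 5 cuts → 5 fragments:
  15–23 → 9 bp
  24–95 → 72 bp
  96–107 → 12 bp
  108–122 → 15 bp
  123–203 then 1–14 → 81 + 14 = 95 bp
Sorted largest to smallest: 95, 72, 15, 12, 9 bp.

95, 72, 15, 12, 9 bp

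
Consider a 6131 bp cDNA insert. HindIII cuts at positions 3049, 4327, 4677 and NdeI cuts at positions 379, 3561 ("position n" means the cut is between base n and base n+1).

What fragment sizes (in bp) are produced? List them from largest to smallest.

Combined cut positions (sorted): 379, 3049, 3561, 4327, 4677.
Linear molecule, 5 cuts → 6 fragments:
  379 − 0 = 379 bp
  3049 − 379 = 2670 bp
  3561 − 3049 = 512 bp
  4327 − 3561 = 766 bp
  4677 − 4327 = 350 bp
  6131 − 4677 = 1454 bp
Sorted largest to smallest: 2670, 1454, 766, 512, 379, 350 bp.

2670, 1454, 766, 512, 379, 350 bp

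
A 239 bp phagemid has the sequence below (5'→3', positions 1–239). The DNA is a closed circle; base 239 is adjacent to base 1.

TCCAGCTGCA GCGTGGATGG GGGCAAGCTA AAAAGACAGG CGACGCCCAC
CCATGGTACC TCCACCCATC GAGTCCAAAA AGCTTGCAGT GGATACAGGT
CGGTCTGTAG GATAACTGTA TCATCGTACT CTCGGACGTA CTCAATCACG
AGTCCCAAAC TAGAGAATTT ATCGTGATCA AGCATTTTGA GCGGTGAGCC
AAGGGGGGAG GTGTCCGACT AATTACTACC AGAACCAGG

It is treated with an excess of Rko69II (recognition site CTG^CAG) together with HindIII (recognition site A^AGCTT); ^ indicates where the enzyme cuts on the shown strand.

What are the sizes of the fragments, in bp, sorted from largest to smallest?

The Rko69II site (CTGCAG) starts at position 6.
Rko69II cuts after base 3 of each site, so after position 8.
The HindIII site (AAGCTT) starts at position 80.
HindIII cuts after the first base of each site, so after position 80.
Combined cut positions: 8, 80.
Circular molecule, 2 cuts → 2 fragments:
  9–80 → 72 bp
  81–239 then 1–8 → 159 + 8 = 167 bp
Sorted largest to smallest: 167, 72 bp.

167, 72 bp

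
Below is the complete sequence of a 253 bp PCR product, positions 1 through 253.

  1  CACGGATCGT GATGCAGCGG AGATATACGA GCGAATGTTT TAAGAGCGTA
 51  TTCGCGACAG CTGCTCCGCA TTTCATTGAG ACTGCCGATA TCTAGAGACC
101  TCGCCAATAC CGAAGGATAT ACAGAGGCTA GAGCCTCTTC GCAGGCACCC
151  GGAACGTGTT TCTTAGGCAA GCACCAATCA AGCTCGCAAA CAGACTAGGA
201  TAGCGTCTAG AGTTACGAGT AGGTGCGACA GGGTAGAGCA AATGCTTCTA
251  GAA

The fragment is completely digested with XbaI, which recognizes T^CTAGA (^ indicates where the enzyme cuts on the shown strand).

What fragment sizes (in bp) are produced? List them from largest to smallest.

115, 91, 41, 6 bp

XbaI sites (TCTAGA) start at positions 91, 206, 247.
XbaI cuts after the first base of each site, so after positions 91, 206, 247.
Linear molecule, 3 cuts → 4 fragments:
  1–91 → 91 bp
  92–206 → 115 bp
  207–247 → 41 bp
  248–253 → 6 bp
Sorted largest to smallest: 115, 91, 41, 6 bp.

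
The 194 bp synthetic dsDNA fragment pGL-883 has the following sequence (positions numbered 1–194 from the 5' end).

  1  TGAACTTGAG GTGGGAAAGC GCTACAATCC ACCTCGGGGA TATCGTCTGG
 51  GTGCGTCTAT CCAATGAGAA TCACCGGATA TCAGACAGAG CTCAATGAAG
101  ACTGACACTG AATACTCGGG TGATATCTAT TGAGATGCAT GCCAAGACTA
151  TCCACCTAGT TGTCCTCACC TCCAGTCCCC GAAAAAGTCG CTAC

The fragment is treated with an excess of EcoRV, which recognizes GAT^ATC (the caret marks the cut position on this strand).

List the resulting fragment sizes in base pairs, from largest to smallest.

EcoRV sites (GATATC) start at positions 39, 77, 122.
EcoRV cuts after base 3 of each site, so after positions 41, 79, 124.
Linear molecule, 3 cuts → 4 fragments:
  1–41 → 41 bp
  42–79 → 38 bp
  80–124 → 45 bp
  125–194 → 70 bp
Sorted largest to smallest: 70, 45, 41, 38 bp.

70, 45, 41, 38 bp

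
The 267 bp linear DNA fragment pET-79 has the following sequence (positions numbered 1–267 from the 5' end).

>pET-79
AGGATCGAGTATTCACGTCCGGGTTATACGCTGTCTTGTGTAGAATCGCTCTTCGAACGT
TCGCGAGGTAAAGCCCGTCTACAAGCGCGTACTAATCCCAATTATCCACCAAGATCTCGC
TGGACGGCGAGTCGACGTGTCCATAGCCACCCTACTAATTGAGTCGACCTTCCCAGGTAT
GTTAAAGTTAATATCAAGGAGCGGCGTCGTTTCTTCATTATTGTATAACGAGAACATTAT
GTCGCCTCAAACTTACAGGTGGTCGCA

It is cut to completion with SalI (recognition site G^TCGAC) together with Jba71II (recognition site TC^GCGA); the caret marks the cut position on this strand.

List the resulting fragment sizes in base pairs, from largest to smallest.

SalI sites (GTCGAC) start at positions 131, 163.
SalI cuts after the first base of each site, so after positions 131, 163.
The Jba71II site (TCGCGA) starts at position 61.
Jba71II cuts after base 2 of each site, so after position 62.
Combined cut positions: 62, 131, 163.
Linear molecule, 3 cuts → 4 fragments:
  1–62 → 62 bp
  63–131 → 69 bp
  132–163 → 32 bp
  164–267 → 104 bp
Sorted largest to smallest: 104, 69, 62, 32 bp.

104, 69, 62, 32 bp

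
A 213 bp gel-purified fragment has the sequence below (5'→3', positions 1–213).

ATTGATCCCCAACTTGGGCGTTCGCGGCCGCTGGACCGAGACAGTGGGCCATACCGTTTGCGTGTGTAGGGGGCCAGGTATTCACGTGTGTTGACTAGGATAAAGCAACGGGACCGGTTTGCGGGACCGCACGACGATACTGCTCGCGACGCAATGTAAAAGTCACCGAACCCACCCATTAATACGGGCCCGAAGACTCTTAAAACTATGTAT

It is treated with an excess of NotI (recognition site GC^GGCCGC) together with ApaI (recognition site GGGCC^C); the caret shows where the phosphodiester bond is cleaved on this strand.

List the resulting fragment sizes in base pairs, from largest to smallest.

165, 25, 23 bp

The NotI site (GCGGCCGC) starts at position 24.
NotI cuts after base 2 of each site, so after position 25.
The ApaI site (GGGCCC) starts at position 186.
ApaI cuts after base 5 of each site (before the last base), so after position 190.
Combined cut positions: 25, 190.
Linear molecule, 2 cuts → 3 fragments:
  1–25 → 25 bp
  26–190 → 165 bp
  191–213 → 23 bp
Sorted largest to smallest: 165, 25, 23 bp.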